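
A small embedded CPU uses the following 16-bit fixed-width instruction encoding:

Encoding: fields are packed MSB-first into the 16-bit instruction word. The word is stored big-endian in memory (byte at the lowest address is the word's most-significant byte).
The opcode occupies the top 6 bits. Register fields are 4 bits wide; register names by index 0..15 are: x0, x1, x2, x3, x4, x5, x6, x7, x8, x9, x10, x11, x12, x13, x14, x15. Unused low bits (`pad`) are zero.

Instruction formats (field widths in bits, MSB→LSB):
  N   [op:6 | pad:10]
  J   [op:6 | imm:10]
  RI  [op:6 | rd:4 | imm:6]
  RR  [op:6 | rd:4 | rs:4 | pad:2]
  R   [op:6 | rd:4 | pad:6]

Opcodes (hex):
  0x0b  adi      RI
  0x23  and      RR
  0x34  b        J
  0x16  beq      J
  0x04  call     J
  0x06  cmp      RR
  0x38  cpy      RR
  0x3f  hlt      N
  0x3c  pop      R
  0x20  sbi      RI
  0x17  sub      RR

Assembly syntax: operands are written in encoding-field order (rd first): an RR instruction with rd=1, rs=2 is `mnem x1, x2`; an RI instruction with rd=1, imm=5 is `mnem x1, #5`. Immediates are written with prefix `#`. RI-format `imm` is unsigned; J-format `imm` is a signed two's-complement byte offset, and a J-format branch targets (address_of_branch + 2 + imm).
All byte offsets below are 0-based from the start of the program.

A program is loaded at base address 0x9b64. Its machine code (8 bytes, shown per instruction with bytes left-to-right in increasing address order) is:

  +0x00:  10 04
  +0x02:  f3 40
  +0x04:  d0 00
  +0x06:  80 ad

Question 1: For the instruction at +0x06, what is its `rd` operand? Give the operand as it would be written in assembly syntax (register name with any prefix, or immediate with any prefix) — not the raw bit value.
x2

+0x06: 80 ad ⇒ word 0x80ad (big)
  op=0x80ad>>10=0x20 ⇒ sbi (RI)
  rd@[9:6]=0x2 ⇒ x2
  imm@[5:0]=0x2d ⇒ #45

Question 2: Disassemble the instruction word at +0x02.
pop x13

@+02  big-endian(f3 40) = 0xf340
  opcode bits[15:10]=0x3c: pop/R
  rd@[9:6]=0xd ⇒ x13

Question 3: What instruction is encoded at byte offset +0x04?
b #0

off 0x04: read d0 00 as big → 0xd000
  op=0xd000>>10=0x34 ⇒ b (J)
  imm: (w>>0)&0x3ff=0x0 → #0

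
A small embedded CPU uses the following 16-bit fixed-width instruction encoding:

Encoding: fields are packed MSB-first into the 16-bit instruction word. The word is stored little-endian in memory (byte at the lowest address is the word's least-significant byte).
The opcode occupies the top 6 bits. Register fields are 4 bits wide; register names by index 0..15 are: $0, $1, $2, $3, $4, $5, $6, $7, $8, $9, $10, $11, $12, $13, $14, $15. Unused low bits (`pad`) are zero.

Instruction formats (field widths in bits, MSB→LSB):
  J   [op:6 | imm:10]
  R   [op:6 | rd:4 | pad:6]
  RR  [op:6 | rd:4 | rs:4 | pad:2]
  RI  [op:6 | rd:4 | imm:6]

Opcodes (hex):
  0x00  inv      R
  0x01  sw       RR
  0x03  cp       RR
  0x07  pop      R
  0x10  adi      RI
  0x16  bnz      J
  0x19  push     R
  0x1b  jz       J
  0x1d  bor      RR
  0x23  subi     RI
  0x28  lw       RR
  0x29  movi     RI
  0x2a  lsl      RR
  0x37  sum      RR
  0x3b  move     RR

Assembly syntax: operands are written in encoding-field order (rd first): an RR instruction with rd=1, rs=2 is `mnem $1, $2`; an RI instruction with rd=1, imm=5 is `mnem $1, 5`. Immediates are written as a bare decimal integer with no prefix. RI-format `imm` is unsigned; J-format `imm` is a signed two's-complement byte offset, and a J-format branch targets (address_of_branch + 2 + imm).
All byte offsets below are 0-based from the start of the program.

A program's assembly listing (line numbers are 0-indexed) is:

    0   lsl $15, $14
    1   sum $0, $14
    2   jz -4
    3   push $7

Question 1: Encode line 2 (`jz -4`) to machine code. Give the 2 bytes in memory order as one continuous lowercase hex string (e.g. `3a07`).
fc6f

L2: jz op=0x1b:6|imm=-4:10 ⇒ 0x6ffc ⇒ little fc 6f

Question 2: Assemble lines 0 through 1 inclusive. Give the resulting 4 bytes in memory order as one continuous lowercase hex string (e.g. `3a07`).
L0: lsl op=0x2a:6|rd=15:4|rs=14:4|pad=0:2 ⇒ 0xabf8 ⇒ little f8 ab
L1: sum op=0x37:6|rd=0:4|rs=14:4|pad=0:2 ⇒ 0xdc38 ⇒ little 38 dc

f8ab38dc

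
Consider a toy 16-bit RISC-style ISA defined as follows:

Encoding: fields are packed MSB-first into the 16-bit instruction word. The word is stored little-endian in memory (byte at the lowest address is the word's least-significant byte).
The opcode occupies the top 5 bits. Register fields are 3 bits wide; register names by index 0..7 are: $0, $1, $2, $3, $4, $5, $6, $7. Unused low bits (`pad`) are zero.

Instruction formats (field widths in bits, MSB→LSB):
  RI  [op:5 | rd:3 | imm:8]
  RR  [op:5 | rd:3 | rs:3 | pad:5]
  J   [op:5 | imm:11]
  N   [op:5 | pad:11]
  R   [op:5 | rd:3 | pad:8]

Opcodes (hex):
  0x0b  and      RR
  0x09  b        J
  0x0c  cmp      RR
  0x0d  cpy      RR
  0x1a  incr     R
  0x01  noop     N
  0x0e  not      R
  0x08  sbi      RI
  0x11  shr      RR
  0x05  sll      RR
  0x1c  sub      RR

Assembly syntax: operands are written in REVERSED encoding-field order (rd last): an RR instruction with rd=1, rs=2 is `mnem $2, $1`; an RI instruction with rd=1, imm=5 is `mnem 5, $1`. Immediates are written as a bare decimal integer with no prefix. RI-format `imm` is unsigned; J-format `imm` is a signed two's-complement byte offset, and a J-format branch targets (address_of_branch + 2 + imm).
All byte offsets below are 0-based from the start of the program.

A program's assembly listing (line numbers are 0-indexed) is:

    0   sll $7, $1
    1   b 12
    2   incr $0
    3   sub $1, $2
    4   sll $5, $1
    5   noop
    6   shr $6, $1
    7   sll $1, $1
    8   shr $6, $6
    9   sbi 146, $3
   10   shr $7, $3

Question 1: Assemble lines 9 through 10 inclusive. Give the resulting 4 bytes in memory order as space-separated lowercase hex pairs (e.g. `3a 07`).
9. sbi fields op=0x8:5|rd=3:3|imm=146:8 → word 4392h → 92 43
10. shr fields op=0x11:5|rd=3:3|rs=7:3|pad=0:5 → word 8be0h → e0 8b

92 43 e0 8b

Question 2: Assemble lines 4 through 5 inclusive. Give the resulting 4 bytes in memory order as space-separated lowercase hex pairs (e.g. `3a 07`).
a0 29 00 08

4. sll fields op=0x5:5|rd=1:3|rs=5:3|pad=0:5 → word 29a0h → a0 29
5. noop fields op=0x1:5|pad=0:11 → word 0800h → 00 08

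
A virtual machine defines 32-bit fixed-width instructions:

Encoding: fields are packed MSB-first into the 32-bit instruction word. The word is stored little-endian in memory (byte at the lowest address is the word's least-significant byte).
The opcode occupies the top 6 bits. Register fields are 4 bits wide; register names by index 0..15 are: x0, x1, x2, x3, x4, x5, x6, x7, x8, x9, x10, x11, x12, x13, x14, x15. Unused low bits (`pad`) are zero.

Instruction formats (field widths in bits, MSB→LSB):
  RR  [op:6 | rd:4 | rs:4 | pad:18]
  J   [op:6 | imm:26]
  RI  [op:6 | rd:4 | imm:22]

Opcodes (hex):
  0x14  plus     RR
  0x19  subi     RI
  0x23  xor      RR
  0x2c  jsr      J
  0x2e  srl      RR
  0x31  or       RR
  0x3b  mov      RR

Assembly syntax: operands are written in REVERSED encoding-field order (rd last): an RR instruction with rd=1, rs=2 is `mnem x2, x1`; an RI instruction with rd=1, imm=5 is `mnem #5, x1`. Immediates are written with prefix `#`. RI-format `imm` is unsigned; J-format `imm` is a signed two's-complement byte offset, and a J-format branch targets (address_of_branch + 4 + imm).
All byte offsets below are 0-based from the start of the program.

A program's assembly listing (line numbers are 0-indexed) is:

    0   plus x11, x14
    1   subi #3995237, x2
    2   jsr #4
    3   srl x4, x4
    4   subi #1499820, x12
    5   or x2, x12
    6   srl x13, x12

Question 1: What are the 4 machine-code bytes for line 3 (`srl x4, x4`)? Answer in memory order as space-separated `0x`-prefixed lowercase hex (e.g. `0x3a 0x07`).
line 3 (srl): pack op=0x2e:6|rd=4:4|rs=4:4|pad=0:18 = 0xb9100000; little→ 00 00 10 b9

0x00 0x00 0x10 0xb9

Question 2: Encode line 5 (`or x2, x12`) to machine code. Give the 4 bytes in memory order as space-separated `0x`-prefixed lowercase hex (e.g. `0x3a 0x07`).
L5: or op=0x31:6|rd=12:4|rs=2:4|pad=0:18 ⇒ 0xc7080000 ⇒ little 00 00 08 c7

0x00 0x00 0x08 0xc7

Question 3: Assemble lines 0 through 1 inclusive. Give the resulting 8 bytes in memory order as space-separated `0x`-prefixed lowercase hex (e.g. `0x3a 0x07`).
L0: plus op=0x14:6|rd=14:4|rs=11:4|pad=0:18 ⇒ 0x53ac0000 ⇒ little 00 00 ac 53
L1: subi op=0x19:6|rd=2:4|imm=3995237:22 ⇒ 0x64bcf665 ⇒ little 65 f6 bc 64

0x00 0x00 0xac 0x53 0x65 0xf6 0xbc 0x64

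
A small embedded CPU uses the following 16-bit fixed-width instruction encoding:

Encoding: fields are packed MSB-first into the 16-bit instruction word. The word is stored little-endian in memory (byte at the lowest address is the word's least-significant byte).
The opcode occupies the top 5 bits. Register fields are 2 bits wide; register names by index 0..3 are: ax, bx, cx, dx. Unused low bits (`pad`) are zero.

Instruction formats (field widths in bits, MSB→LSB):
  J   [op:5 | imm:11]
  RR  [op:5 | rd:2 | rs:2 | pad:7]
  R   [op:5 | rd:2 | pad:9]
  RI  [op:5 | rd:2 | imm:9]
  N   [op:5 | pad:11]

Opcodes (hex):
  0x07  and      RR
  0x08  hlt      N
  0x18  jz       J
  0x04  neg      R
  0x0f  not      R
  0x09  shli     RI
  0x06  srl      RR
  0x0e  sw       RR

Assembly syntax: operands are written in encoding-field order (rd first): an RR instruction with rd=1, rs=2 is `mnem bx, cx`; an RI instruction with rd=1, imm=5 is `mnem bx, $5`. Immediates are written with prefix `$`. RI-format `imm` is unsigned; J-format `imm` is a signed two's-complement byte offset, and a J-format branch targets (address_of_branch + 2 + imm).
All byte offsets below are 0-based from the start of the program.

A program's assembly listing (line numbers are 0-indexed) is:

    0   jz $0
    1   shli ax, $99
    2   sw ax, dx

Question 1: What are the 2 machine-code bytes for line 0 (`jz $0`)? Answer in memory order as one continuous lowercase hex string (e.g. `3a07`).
0. jz fields op=0x18:5|imm=0:11 → word c000h → 00 c0

00c0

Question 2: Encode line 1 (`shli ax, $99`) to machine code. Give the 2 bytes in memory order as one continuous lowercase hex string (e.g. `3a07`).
1. shli fields op=0x9:5|rd=0:2|imm=99:9 → word 4863h → 63 48

6348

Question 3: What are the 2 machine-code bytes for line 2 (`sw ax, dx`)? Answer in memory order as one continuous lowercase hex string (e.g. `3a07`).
8071

line 2 (sw): pack op=0xe:5|rd=0:2|rs=3:2|pad=0:7 = 0x7180; little→ 80 71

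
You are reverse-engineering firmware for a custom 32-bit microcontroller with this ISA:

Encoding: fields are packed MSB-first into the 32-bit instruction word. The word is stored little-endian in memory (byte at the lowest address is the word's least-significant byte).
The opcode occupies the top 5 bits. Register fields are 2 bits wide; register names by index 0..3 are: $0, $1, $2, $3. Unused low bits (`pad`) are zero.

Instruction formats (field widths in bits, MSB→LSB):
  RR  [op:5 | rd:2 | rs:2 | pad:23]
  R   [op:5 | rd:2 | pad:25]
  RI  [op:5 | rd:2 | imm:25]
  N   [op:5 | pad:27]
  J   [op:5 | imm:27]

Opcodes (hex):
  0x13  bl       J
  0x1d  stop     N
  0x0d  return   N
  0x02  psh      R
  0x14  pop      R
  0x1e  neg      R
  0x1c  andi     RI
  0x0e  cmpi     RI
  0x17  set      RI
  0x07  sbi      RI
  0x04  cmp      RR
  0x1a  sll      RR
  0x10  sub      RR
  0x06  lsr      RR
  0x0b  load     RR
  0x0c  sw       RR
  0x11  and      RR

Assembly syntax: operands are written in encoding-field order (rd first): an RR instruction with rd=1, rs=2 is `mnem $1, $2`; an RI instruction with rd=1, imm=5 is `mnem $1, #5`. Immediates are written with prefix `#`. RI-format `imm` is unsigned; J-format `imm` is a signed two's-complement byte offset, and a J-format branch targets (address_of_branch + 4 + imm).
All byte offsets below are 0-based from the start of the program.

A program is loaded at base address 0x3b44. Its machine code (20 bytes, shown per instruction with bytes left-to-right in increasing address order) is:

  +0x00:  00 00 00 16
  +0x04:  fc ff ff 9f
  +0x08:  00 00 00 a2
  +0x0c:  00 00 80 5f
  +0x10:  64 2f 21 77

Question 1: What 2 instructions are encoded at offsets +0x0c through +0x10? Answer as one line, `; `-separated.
[0c] 00 00 80 5f → 0x5f800000
  opcode bits[31:27]=0xb: load/RR
  rd: (w>>25)&0x3=0x3 → $3
  rs: (w>>23)&0x3=0x3 → $3
[10] 64 2f 21 77 → 0x77212f64
  opcode bits[31:27]=0xe: cmpi/RI
  rd: (w>>25)&0x3=0x3 → $3
  imm: (w>>0)&0x1ffffff=0x1212f64 → #18952036

load $3, $3; cmpi $3, #18952036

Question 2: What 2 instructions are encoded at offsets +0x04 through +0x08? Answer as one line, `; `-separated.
bl #-4; pop $1

[04] fc ff ff 9f → 0x9ffffffc
  op=0x9ffffffc>>27=0x13 ⇒ bl (J)
  imm: (w>>0)&0x7ffffff=0x7fffffc (s27→-4) → #-4
[08] 00 00 00 a2 → 0xa2000000
  op=0xa2000000>>27=0x14 ⇒ pop (R)
  rd: (w>>25)&0x3=0x1 → $1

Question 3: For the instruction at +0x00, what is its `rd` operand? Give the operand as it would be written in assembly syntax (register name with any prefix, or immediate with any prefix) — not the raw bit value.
@+00  little-endian(00 00 00 16) = 0x16000000
  top 5b → 0x2 → psh [R]
  [26:25] rd=3 = $3

$3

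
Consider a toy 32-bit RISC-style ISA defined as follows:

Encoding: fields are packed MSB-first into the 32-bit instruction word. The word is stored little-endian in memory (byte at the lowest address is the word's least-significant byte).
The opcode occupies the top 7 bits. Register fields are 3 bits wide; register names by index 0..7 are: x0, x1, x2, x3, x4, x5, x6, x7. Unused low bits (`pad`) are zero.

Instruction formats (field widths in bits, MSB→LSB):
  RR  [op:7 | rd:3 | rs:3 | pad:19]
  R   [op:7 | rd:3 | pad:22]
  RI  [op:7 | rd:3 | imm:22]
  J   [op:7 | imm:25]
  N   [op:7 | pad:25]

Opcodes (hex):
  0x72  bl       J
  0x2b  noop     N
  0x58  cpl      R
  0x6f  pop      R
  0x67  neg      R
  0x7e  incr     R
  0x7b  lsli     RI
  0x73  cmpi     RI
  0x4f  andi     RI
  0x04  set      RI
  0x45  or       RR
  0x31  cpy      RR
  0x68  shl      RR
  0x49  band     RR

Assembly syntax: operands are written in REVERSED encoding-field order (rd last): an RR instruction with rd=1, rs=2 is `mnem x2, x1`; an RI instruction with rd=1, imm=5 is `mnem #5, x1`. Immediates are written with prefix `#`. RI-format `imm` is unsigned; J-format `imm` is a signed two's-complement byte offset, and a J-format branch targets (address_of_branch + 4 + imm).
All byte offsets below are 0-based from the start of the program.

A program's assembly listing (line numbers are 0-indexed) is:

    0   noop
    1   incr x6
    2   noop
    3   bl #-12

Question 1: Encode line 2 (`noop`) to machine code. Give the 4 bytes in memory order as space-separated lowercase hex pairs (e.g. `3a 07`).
L2: noop op=0x2b:7|pad=0:25 ⇒ 0x56000000 ⇒ little 00 00 00 56

00 00 00 56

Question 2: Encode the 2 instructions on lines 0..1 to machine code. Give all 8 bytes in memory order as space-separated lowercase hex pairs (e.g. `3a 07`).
line 0 (noop): pack op=0x2b:7|pad=0:25 = 0x56000000; little→ 00 00 00 56
line 1 (incr): pack op=0x7e:7|rd=6:3|pad=0:22 = 0xfd800000; little→ 00 00 80 fd

00 00 00 56 00 00 80 fd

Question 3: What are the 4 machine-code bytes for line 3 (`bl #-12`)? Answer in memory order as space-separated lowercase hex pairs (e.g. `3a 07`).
f4 ff ff e5

3. bl fields op=0x72:7|imm=-12:25 → word e5fffff4h → f4 ff ff e5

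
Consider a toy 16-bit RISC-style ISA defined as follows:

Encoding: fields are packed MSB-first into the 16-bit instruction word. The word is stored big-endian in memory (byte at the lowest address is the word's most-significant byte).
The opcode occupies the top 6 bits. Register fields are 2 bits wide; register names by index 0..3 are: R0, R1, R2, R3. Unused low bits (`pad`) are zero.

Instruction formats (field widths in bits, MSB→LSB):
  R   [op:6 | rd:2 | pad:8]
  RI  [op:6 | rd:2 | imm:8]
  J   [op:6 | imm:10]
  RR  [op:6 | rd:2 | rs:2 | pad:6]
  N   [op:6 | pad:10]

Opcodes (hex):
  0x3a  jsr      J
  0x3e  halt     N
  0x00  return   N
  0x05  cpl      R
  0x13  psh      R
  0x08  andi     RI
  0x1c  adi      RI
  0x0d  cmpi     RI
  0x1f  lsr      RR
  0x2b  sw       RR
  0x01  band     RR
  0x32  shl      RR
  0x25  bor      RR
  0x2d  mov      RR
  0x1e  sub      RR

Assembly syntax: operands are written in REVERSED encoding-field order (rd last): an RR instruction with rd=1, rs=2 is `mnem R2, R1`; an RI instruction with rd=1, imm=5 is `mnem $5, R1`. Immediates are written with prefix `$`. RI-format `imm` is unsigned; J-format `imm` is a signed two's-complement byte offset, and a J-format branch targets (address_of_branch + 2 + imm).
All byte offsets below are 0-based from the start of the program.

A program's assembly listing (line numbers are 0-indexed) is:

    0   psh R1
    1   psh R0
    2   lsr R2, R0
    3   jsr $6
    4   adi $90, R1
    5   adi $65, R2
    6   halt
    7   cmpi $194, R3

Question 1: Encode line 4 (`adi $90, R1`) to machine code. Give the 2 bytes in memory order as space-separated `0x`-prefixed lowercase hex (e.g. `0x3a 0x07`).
0x71 0x5a

4. adi fields op=0x1c:6|rd=1:2|imm=90:8 → word 715ah → 71 5a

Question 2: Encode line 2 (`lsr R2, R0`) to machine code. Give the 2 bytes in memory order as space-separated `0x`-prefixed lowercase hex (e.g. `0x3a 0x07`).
0x7c 0x80

2. lsr fields op=0x1f:6|rd=0:2|rs=2:2|pad=0:6 → word 7c80h → 7c 80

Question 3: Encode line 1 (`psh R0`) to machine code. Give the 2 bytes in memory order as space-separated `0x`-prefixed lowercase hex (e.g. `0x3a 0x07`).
0x4c 0x00

L1: psh op=0x13:6|rd=0:2|pad=0:8 ⇒ 0x4c00 ⇒ big 4c 00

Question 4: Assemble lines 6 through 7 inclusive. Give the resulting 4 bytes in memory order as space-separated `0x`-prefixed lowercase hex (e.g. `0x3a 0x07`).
0xf8 0x00 0x37 0xc2

line 6 (halt): pack op=0x3e:6|pad=0:10 = 0xf800; big→ f8 00
line 7 (cmpi): pack op=0xd:6|rd=3:2|imm=194:8 = 0x37c2; big→ 37 c2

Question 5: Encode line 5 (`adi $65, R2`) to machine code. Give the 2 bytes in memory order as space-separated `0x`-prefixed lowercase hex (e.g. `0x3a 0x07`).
0x72 0x41

5. adi fields op=0x1c:6|rd=2:2|imm=65:8 → word 7241h → 72 41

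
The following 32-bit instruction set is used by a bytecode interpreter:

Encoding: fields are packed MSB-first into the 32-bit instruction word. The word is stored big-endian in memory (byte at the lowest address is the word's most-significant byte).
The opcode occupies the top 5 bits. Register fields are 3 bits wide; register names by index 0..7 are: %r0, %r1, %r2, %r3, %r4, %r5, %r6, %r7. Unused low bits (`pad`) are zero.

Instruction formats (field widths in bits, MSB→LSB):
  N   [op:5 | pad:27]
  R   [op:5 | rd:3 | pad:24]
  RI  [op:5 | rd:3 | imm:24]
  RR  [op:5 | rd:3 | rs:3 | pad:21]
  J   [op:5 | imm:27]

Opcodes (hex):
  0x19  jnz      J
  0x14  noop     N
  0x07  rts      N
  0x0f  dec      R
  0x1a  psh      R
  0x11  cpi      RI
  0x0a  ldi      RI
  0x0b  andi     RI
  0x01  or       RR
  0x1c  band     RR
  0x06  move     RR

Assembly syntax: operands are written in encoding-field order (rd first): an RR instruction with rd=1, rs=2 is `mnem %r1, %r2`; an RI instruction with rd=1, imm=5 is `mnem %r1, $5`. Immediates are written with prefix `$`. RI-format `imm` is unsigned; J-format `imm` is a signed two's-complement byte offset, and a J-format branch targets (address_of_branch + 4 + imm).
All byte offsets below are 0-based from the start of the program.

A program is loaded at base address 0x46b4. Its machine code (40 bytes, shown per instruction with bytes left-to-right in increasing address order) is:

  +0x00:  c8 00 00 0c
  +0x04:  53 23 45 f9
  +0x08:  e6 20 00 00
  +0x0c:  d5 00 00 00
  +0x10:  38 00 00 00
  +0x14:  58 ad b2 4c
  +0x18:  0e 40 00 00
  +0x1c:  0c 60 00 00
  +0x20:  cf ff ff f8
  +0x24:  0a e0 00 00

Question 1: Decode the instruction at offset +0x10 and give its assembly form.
rts

+0x10: 38 00 00 00 ⇒ word 0x38000000 (big)
  opcode bits[31:27]=0x7: rts/N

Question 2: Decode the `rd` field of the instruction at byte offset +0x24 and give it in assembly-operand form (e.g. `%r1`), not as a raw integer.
[24] 0a e0 00 00 → 0x0ae00000
  top 5b → 0x1 → or [RR]
  rd: (w>>24)&0x7=0x2 → %r2
  rs: (w>>21)&0x7=0x7 → %r7

%r2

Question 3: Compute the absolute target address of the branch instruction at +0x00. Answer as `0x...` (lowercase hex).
0x46c4

@+00  big-endian(c8 00 00 0c) = 0xc800000c
  op=0xc800000c>>27=0x19 ⇒ jnz (J)
  imm@[26:0]=0xc ⇒ $12
  target = base 0x46b4 + off 0x00 + 4 + imm 12 = 0x46c4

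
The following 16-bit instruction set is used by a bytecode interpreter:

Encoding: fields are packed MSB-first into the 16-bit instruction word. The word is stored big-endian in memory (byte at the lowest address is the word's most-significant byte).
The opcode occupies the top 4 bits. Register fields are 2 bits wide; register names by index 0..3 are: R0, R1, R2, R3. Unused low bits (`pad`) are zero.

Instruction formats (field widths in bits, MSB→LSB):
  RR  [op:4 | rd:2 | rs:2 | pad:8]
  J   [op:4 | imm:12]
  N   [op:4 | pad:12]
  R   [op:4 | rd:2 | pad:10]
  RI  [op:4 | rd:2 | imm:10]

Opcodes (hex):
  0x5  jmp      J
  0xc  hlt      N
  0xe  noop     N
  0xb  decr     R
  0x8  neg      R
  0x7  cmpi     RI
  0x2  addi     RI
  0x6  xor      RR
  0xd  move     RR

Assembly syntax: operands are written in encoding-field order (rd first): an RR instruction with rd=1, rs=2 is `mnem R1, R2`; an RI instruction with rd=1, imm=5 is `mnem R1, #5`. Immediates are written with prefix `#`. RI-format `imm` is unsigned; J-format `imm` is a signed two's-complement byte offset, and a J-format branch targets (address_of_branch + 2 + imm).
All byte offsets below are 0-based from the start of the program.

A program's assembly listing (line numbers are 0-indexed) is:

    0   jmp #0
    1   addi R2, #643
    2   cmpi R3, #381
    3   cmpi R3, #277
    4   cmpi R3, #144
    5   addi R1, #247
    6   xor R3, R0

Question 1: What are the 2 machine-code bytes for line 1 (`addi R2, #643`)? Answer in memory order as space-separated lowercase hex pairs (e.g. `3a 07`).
2a 83

L1: addi op=0x2:4|rd=2:2|imm=643:10 ⇒ 0x2a83 ⇒ big 2a 83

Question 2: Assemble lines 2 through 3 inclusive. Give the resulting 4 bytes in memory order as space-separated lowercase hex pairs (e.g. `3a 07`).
line 2 (cmpi): pack op=0x7:4|rd=3:2|imm=381:10 = 0x7d7d; big→ 7d 7d
line 3 (cmpi): pack op=0x7:4|rd=3:2|imm=277:10 = 0x7d15; big→ 7d 15

7d 7d 7d 15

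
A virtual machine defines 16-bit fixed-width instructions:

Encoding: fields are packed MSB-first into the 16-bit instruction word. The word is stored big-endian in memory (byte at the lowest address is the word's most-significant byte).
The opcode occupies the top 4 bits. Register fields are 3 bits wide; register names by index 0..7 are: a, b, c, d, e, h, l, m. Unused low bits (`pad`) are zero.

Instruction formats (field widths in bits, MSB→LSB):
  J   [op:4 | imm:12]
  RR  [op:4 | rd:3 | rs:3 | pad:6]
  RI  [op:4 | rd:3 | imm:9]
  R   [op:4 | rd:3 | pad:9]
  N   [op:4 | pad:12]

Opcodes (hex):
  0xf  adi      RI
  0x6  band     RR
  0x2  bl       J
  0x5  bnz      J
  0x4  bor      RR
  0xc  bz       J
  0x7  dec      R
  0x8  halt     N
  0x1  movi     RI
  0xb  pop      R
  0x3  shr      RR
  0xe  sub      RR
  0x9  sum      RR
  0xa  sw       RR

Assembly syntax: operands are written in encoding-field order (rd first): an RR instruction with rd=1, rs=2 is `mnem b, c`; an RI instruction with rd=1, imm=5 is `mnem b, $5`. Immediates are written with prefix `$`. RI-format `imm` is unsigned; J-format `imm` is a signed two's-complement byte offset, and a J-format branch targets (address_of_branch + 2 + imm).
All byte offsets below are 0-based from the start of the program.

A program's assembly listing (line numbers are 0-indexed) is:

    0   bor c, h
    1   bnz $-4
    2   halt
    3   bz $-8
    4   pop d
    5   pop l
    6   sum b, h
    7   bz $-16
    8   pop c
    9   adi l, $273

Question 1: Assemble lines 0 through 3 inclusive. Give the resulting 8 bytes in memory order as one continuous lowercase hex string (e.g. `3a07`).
line 0 (bor): pack op=0x4:4|rd=2:3|rs=5:3|pad=0:6 = 0x4540; big→ 45 40
line 1 (bnz): pack op=0x5:4|imm=-4:12 = 0x5ffc; big→ 5f fc
line 2 (halt): pack op=0x8:4|pad=0:12 = 0x8000; big→ 80 00
line 3 (bz): pack op=0xc:4|imm=-8:12 = 0xcff8; big→ cf f8

45405ffc8000cff8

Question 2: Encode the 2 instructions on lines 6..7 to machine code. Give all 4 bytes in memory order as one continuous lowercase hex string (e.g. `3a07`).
9340cff0

6. sum fields op=0x9:4|rd=1:3|rs=5:3|pad=0:6 → word 9340h → 93 40
7. bz fields op=0xc:4|imm=-16:12 → word cff0h → cf f0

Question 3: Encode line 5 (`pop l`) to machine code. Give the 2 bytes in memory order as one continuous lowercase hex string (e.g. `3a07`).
line 5 (pop): pack op=0xb:4|rd=6:3|pad=0:9 = 0xbc00; big→ bc 00

bc00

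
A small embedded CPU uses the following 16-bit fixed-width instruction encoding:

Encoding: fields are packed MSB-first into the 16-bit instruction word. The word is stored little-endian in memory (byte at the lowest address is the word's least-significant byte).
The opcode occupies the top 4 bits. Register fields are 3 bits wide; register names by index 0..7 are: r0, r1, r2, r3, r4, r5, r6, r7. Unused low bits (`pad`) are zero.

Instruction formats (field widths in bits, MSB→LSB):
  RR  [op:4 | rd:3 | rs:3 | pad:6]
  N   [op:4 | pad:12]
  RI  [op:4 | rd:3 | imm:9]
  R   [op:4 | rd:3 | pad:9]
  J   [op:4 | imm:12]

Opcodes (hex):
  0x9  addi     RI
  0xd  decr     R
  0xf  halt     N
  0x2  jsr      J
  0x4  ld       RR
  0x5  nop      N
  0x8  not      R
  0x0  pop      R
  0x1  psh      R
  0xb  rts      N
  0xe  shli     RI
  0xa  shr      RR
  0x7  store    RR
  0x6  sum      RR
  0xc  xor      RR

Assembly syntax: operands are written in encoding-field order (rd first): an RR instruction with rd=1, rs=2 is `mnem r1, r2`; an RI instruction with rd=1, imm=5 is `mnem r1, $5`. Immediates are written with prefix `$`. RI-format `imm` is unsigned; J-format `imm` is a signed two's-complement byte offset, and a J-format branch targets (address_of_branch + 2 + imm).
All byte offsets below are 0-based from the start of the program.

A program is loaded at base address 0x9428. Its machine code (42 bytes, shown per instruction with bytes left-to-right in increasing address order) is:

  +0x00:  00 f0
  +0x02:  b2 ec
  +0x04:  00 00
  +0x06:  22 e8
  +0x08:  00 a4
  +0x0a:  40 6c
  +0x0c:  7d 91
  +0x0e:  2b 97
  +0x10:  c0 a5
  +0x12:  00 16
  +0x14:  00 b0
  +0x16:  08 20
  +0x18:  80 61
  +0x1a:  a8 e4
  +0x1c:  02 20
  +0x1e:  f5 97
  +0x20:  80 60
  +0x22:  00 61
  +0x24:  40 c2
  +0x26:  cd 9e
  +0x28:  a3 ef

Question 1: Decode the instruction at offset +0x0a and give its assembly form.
sum r6, r1

@+0a  little-endian(40 6c) = 0x6c40
  top 4b → 0x6 → sum [RR]
  [11:9] rd=6 = r6
  [8:6] rs=1 = r1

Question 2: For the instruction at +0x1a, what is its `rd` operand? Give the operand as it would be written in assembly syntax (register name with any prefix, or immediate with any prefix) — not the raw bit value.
[1a] a8 e4 → 0xe4a8
  op=0xe4a8>>12=0xe ⇒ shli (RI)
  rd: (w>>9)&0x7=0x2 → r2
  imm: (w>>0)&0x1ff=0xa8 → $168

r2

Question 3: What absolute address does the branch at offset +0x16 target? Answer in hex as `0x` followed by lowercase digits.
@+16  little-endian(08 20) = 0x2008
  top 4b → 0x2 → jsr [J]
  imm: (w>>0)&0xfff=0x8 → $8
  target = base 0x9428 + off 0x16 + 2 + imm 8 = 0x9448

0x9448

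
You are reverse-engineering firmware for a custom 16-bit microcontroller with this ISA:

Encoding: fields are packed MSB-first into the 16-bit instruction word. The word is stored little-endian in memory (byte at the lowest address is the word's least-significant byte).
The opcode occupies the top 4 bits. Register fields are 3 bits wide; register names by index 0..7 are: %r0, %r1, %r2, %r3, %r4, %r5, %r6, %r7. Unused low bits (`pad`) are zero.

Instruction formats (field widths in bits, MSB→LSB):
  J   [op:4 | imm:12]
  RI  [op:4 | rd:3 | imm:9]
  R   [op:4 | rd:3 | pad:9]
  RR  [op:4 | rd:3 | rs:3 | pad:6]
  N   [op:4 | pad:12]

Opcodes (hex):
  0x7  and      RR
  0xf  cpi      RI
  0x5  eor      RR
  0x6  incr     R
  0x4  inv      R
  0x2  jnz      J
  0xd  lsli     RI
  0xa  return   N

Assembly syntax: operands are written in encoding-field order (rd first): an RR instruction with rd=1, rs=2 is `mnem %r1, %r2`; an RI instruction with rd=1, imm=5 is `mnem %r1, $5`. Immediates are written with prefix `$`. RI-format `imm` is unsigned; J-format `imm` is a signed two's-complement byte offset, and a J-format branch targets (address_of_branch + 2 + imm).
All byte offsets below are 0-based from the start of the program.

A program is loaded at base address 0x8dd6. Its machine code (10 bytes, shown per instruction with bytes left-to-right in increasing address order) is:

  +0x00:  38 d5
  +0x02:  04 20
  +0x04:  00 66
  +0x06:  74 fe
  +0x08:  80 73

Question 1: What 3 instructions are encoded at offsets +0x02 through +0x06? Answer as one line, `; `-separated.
+0x02: 04 20 ⇒ word 0x2004 (little)
  op=0x2004>>12=0x2 ⇒ jnz (J)
  imm@[11:0]=0x4 ⇒ $4
+0x04: 00 66 ⇒ word 0x6600 (little)
  op=0x6600>>12=0x6 ⇒ incr (R)
  rd@[11:9]=0x3 ⇒ %r3
+0x06: 74 fe ⇒ word 0xfe74 (little)
  op=0xfe74>>12=0xf ⇒ cpi (RI)
  rd@[11:9]=0x7 ⇒ %r7
  imm@[8:0]=0x74 ⇒ $116

jnz $4; incr %r3; cpi %r7, $116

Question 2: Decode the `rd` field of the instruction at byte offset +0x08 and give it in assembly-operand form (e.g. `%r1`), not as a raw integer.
[08] 80 73 → 0x7380
  top 4b → 0x7 → and [RR]
  [11:9] rd=1 = %r1
  [8:6] rs=6 = %r6

%r1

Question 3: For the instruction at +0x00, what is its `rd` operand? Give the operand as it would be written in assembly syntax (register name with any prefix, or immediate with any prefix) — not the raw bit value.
[00] 38 d5 → 0xd538
  opcode bits[15:12]=0xd: lsli/RI
  rd@[11:9]=0x2 ⇒ %r2
  imm@[8:0]=0x138 ⇒ $312

%r2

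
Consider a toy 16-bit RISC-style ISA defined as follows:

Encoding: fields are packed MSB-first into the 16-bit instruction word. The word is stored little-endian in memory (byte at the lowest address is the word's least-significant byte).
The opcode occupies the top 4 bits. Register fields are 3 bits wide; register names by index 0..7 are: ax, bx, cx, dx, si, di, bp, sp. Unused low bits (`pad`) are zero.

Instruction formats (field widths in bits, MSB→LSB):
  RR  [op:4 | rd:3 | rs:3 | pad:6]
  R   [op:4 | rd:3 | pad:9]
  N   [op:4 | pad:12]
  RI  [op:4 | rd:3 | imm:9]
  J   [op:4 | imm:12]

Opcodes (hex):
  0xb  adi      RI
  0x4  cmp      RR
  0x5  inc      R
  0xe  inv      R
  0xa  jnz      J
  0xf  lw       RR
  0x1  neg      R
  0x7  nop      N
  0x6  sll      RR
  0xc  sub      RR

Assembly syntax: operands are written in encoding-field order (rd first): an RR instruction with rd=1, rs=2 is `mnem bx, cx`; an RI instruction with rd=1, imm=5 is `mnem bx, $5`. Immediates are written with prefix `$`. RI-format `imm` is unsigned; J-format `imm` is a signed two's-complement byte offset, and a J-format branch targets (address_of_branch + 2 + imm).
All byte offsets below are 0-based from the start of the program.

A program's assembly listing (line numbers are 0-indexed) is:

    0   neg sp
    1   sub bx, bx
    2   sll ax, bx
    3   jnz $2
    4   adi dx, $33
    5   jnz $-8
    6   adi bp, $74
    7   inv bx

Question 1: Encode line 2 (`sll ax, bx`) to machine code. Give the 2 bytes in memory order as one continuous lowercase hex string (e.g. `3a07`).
line 2 (sll): pack op=0x6:4|rd=0:3|rs=1:3|pad=0:6 = 0x6040; little→ 40 60

4060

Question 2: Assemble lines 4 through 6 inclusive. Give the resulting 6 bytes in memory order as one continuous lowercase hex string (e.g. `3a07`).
21b6f8af4abc

L4: adi op=0xb:4|rd=3:3|imm=33:9 ⇒ 0xb621 ⇒ little 21 b6
L5: jnz op=0xa:4|imm=-8:12 ⇒ 0xaff8 ⇒ little f8 af
L6: adi op=0xb:4|rd=6:3|imm=74:9 ⇒ 0xbc4a ⇒ little 4a bc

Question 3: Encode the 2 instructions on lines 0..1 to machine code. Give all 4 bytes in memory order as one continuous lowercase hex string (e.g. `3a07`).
line 0 (neg): pack op=0x1:4|rd=7:3|pad=0:9 = 0x1e00; little→ 00 1e
line 1 (sub): pack op=0xc:4|rd=1:3|rs=1:3|pad=0:6 = 0xc240; little→ 40 c2

001e40c2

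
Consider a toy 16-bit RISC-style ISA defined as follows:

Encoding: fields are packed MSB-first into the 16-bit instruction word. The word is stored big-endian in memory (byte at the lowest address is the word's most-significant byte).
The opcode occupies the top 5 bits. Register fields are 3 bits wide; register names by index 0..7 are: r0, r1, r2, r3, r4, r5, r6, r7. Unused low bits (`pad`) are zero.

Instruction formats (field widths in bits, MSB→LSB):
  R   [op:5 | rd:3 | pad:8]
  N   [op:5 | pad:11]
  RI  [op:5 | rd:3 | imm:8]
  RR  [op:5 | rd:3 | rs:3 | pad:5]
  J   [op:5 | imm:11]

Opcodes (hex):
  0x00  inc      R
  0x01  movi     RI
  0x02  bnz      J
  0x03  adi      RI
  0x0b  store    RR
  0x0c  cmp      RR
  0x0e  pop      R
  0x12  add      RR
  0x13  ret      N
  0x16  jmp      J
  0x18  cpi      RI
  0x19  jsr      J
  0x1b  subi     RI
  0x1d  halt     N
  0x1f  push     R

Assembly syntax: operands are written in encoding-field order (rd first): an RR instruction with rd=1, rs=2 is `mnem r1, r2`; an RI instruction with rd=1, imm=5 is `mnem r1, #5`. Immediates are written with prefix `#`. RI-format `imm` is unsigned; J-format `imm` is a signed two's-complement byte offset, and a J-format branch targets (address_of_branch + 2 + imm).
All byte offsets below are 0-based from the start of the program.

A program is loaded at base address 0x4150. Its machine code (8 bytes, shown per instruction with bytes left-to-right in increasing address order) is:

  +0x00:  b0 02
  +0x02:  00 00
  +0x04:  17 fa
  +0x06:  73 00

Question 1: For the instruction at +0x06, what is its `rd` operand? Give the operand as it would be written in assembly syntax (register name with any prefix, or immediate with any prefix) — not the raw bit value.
r3

@+06  big-endian(73 00) = 0x7300
  top 5b → 0xe → pop [R]
  rd@[10:8]=0x3 ⇒ r3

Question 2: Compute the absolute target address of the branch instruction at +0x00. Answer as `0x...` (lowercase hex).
0x4154

off 0x00: read b0 02 as big → 0xb002
  opcode bits[15:11]=0x16: jmp/J
  imm: (w>>0)&0x7ff=0x2 → #2
  target = base 0x4150 + off 0x00 + 2 + imm 2 = 0x4154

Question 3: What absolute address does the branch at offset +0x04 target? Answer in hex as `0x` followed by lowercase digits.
0x4150

off 0x04: read 17 fa as big → 0x17fa
  opcode bits[15:11]=0x2: bnz/J
  [10:0] imm=2042 (s11→-6) = #-6
  target = base 0x4150 + off 0x04 + 2 + imm -6 = 0x4150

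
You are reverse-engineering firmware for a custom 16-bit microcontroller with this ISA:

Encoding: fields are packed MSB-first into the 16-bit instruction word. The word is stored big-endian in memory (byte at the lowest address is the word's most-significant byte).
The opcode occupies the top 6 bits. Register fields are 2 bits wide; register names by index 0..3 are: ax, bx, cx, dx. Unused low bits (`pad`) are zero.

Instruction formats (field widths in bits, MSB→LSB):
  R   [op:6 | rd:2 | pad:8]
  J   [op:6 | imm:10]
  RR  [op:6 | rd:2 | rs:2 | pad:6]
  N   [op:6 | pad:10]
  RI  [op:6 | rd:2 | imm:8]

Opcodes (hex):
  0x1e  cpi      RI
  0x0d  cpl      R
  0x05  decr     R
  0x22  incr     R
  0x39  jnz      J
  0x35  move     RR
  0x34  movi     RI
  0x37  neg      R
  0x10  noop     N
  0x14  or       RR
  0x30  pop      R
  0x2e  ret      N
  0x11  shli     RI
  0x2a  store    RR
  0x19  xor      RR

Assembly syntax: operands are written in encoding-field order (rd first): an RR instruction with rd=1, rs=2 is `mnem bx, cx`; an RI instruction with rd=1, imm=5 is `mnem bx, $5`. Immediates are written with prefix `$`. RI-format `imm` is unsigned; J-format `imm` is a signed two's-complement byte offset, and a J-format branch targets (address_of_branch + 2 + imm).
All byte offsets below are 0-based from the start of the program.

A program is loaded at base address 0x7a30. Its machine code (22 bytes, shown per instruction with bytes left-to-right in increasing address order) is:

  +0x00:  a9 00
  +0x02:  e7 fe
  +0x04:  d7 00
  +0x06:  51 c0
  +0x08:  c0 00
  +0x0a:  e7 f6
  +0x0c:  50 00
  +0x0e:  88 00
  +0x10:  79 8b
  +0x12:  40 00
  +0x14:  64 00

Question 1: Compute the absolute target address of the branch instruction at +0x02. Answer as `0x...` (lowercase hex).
0x7a32

off 0x02: read e7 fe as big → 0xe7fe
  op=0xe7fe>>10=0x39 ⇒ jnz (J)
  imm@[9:0]=0x3fe (s10→-2) ⇒ $-2
  target = base 0x7a30 + off 0x02 + 2 + imm -2 = 0x7a32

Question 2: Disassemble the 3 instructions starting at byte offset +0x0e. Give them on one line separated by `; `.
incr ax; cpi bx, $139; noop

[0e] 88 00 → 0x8800
  top 6b → 0x22 → incr [R]
  rd: (w>>8)&0x3=0x0 → ax
[10] 79 8b → 0x798b
  top 6b → 0x1e → cpi [RI]
  rd: (w>>8)&0x3=0x1 → bx
  imm: (w>>0)&0xff=0x8b → $139
[12] 40 00 → 0x4000
  top 6b → 0x10 → noop [N]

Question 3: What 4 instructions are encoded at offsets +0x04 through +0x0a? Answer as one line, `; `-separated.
move dx, ax; or bx, dx; pop ax; jnz $-10

[04] d7 00 → 0xd700
  op=0xd700>>10=0x35 ⇒ move (RR)
  rd: (w>>8)&0x3=0x3 → dx
  rs: (w>>6)&0x3=0x0 → ax
[06] 51 c0 → 0x51c0
  op=0x51c0>>10=0x14 ⇒ or (RR)
  rd: (w>>8)&0x3=0x1 → bx
  rs: (w>>6)&0x3=0x3 → dx
[08] c0 00 → 0xc000
  op=0xc000>>10=0x30 ⇒ pop (R)
  rd: (w>>8)&0x3=0x0 → ax
[0a] e7 f6 → 0xe7f6
  op=0xe7f6>>10=0x39 ⇒ jnz (J)
  imm: (w>>0)&0x3ff=0x3f6 (s10→-10) → $-10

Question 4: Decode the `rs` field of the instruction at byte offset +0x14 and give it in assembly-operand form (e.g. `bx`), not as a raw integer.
ax

[14] 64 00 → 0x6400
  op=0x6400>>10=0x19 ⇒ xor (RR)
  rd: (w>>8)&0x3=0x0 → ax
  rs: (w>>6)&0x3=0x0 → ax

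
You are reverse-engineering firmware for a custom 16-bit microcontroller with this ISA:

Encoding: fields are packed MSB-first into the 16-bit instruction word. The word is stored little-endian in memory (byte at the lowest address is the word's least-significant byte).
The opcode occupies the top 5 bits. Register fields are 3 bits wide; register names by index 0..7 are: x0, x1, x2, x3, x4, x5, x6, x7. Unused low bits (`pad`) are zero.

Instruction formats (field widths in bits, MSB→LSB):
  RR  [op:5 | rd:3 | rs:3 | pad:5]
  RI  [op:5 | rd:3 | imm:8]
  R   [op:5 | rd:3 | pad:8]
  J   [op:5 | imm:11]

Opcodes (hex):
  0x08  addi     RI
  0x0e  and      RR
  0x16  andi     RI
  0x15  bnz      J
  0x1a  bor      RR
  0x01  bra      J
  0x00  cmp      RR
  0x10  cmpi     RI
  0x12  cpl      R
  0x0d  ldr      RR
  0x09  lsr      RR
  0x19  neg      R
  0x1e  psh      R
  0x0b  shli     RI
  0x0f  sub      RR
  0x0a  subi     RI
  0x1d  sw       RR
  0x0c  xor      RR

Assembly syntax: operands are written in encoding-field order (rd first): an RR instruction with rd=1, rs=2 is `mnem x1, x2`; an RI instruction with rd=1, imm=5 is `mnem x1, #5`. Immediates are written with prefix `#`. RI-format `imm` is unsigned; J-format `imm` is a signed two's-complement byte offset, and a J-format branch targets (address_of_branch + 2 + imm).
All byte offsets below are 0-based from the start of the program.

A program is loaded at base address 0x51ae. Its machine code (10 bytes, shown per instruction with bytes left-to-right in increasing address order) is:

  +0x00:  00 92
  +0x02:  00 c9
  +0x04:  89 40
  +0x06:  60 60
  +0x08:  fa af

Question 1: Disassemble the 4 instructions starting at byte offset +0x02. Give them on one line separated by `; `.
neg x1; addi x0, #137; xor x0, x3; bnz #-6

off 0x02: read 00 c9 as little → 0xc900
  op=0xc900>>11=0x19 ⇒ neg (R)
  rd@[10:8]=0x1 ⇒ x1
off 0x04: read 89 40 as little → 0x4089
  op=0x4089>>11=0x8 ⇒ addi (RI)
  rd@[10:8]=0x0 ⇒ x0
  imm@[7:0]=0x89 ⇒ #137
off 0x06: read 60 60 as little → 0x6060
  op=0x6060>>11=0xc ⇒ xor (RR)
  rd@[10:8]=0x0 ⇒ x0
  rs@[7:5]=0x3 ⇒ x3
off 0x08: read fa af as little → 0xaffa
  op=0xaffa>>11=0x15 ⇒ bnz (J)
  imm@[10:0]=0x7fa (s11→-6) ⇒ #-6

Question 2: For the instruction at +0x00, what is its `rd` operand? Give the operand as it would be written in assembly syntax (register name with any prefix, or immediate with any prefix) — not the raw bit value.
@+00  little-endian(00 92) = 0x9200
  opcode bits[15:11]=0x12: cpl/R
  [10:8] rd=2 = x2

x2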